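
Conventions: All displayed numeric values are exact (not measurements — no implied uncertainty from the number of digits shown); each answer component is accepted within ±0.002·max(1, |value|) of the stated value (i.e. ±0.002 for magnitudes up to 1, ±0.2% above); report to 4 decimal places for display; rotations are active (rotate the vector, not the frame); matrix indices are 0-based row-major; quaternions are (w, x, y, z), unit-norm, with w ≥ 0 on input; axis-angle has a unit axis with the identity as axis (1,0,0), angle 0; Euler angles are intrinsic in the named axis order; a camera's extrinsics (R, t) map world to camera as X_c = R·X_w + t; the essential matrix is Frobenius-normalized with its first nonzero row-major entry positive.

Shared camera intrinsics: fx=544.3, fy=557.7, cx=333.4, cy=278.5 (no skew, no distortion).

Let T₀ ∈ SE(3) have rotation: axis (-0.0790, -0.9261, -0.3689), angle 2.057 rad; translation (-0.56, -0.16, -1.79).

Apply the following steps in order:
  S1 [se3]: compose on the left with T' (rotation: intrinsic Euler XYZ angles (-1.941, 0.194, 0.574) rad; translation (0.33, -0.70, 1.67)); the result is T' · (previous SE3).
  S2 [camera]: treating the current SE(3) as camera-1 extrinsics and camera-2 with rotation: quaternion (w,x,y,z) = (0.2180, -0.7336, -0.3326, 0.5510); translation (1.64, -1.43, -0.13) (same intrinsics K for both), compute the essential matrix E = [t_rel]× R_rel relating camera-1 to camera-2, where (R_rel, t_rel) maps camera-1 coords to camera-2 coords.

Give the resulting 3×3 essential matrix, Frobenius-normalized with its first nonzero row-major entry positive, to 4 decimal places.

after S1 (compose_se3): R=[-0.0948 0.0188 -0.9953; 0.9924 0.0809 -0.0930; 0.0788 -0.9965 -0.0264], t=(-0.3913, -2.1099, 2.6875)
after S2 (essential): [0.1169 -0.5060 -0.1516; 0.5854 -0.1852 0.1962; -0.2565 -0.3869 -0.2763]

matrix = [0.1169 -0.5060 -0.1516; 0.5854 -0.1852 0.1962; -0.2565 -0.3869 -0.2763]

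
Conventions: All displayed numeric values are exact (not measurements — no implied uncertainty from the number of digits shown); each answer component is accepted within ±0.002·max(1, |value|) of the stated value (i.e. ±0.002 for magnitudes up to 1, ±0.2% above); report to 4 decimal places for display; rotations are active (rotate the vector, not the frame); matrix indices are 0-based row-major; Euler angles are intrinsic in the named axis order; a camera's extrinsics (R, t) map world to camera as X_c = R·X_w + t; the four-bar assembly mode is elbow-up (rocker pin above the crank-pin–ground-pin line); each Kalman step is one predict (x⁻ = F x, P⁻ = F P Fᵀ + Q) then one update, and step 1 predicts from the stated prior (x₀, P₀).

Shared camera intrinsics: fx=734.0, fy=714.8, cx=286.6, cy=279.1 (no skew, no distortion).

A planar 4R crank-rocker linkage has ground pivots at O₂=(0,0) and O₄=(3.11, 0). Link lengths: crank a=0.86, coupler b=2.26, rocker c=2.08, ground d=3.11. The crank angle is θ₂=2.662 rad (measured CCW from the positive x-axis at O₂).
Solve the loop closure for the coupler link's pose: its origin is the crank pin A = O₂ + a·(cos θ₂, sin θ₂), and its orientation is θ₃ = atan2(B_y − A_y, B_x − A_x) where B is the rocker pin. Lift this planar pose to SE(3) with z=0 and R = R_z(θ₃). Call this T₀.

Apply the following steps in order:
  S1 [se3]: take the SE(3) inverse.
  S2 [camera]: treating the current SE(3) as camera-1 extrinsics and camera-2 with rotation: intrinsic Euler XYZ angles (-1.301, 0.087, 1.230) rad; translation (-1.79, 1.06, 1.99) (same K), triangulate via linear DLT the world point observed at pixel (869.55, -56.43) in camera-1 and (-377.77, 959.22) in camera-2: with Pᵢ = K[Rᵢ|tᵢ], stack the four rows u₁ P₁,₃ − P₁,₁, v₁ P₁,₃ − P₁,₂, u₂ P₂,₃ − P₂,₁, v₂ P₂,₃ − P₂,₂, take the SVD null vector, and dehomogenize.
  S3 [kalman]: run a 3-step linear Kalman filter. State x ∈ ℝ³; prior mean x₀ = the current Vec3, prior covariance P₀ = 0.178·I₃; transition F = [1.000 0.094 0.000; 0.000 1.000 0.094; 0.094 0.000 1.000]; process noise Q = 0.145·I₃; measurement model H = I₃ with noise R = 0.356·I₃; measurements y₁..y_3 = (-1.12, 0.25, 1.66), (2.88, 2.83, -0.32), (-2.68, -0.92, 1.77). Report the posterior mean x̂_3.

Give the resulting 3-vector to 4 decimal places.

result = (-0.6008, 0.3843, 1.0871)

source (fourbar_fk): coupler pose = R=[0.9442 -0.3293 0.0000; 0.3293 0.9442 0.0000; 0.0000 0.0000 1.0000], t=(-0.7630, 0.3968, 0.0000)
after S1 (invert_se3): R=[0.9442 0.3293 0.0000; -0.3293 0.9442 0.0000; 0.0000 0.0000 1.0000], t=(0.5897, -0.6260, 0.0000)
after S2 (triangulate): (0.0706, 0.2294, 0.9216)
after S3 (kf_track): (-0.6008, 0.3843, 1.0871)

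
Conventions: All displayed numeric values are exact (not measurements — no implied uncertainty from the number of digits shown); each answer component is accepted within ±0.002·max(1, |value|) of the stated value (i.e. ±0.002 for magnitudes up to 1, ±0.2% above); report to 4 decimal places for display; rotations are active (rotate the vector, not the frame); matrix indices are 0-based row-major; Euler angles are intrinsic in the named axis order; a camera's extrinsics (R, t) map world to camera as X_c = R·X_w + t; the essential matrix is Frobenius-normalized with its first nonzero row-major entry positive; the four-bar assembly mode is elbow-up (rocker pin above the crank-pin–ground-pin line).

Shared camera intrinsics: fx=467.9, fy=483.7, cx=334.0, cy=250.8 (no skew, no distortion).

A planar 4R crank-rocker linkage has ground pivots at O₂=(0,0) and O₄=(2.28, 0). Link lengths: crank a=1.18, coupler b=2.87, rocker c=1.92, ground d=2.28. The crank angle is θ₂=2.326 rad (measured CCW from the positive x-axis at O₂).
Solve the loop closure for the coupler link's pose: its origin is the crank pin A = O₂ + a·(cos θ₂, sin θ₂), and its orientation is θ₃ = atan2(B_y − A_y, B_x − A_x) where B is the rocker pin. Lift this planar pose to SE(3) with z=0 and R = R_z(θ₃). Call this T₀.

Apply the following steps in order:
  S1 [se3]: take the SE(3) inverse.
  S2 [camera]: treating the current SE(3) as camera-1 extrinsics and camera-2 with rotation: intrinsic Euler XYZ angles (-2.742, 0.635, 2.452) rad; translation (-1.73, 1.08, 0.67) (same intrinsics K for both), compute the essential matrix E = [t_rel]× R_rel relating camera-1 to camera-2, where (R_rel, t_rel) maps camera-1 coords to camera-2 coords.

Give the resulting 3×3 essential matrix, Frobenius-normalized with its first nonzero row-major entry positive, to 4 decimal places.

source (fourbar_fk): coupler pose = R=[0.9350 -0.3545 0.0000; 0.3545 0.9350 0.0000; 0.0000 0.0000 1.0000], t=(-0.8088, 0.8592, 0.0000)
after S1 (invert_se3): R=[0.9350 0.3545 0.0000; -0.3545 0.9350 0.0000; 0.0000 0.0000 1.0000], t=(0.4516, -1.0901, 0.0000)
after S2 (essential): [0.3079 0.1658 0.4680; 0.4692 -0.0045 0.1296; -0.4219 0.2444 0.4290]

matrix = [0.3079 0.1658 0.4680; 0.4692 -0.0045 0.1296; -0.4219 0.2444 0.4290]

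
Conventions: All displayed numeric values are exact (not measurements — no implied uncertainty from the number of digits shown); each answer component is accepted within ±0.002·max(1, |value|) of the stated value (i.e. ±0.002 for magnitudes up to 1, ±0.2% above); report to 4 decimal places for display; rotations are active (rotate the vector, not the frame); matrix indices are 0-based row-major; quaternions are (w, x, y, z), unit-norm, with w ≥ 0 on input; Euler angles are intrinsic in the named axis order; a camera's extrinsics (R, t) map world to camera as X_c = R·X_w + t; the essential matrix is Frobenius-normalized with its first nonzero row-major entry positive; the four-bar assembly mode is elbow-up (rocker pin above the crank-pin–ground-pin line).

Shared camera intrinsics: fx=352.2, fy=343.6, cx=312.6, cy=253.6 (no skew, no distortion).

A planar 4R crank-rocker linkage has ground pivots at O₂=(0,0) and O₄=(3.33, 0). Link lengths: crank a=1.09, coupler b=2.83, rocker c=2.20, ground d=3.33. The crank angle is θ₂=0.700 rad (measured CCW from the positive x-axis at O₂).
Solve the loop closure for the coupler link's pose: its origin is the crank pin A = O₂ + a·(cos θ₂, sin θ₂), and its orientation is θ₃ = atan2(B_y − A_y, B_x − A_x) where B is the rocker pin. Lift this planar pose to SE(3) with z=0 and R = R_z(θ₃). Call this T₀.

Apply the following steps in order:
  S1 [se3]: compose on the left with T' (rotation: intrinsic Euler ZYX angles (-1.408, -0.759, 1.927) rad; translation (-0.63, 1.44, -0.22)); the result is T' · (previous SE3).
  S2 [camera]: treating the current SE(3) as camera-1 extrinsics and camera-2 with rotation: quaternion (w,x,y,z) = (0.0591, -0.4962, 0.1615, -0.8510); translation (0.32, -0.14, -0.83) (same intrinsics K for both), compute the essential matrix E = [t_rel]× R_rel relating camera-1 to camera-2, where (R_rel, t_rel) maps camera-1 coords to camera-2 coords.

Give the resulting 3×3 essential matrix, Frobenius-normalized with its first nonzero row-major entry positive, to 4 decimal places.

matrix = [0.0372 0.6163 -0.2430; -0.2814 -0.2426 -0.0560; -0.5588 0.0186 -0.3256]

source (fourbar_fk): coupler pose = R=[0.8489 -0.5286 0.0000; 0.5286 0.8489 0.0000; 0.0000 0.0000 1.0000], t=(0.8337, 0.7022, 0.0000)
after S1 (compose_se3): R=[-0.1373 -0.4430 -0.8859; -0.3012 0.8707 -0.3887; 0.9436 0.2135 -0.2530], t=(-0.8470, 1.2504, 0.8312)
after S2 (essential): [0.0372 0.6163 -0.2430; -0.2814 -0.2426 -0.0560; -0.5588 0.0186 -0.3256]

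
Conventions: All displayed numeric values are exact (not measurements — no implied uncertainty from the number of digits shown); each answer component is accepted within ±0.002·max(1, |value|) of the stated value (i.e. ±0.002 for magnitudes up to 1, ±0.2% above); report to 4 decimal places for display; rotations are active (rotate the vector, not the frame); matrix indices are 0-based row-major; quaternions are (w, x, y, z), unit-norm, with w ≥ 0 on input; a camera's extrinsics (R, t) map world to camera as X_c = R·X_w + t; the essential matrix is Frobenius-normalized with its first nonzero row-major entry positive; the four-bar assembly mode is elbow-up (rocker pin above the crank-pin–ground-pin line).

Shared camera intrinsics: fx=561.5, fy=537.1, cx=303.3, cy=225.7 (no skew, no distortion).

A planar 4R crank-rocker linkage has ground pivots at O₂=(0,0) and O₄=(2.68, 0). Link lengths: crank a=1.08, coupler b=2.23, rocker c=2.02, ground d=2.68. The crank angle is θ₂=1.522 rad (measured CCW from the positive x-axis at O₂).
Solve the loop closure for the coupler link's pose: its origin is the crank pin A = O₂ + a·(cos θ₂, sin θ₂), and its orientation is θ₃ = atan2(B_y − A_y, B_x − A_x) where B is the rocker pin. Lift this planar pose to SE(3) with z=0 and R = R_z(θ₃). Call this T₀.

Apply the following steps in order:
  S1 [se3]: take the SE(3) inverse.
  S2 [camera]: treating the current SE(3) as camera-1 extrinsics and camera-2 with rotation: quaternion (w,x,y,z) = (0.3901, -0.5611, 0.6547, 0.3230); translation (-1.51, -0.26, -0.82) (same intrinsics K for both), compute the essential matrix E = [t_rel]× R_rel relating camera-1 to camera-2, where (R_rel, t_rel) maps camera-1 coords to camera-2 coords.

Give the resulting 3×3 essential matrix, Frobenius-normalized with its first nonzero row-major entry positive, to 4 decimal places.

matrix = [0.0643 -0.0674 -0.2109; 0.4416 -0.4182 0.3595; -0.2434 0.2495 0.5711]

source (fourbar_fk): coupler pose = R=[0.9228 -0.3854 0.0000; 0.3854 0.9228 0.0000; 0.0000 0.0000 1.0000], t=(0.0527, 1.0787, 0.0000)
after S1 (invert_se3): R=[0.9228 0.3854 0.0000; -0.3854 0.9228 0.0000; 0.0000 0.0000 1.0000], t=(-0.4643, -0.9751, 0.0000)
after S2 (essential): [0.0643 -0.0674 -0.2109; 0.4416 -0.4182 0.3595; -0.2434 0.2495 0.5711]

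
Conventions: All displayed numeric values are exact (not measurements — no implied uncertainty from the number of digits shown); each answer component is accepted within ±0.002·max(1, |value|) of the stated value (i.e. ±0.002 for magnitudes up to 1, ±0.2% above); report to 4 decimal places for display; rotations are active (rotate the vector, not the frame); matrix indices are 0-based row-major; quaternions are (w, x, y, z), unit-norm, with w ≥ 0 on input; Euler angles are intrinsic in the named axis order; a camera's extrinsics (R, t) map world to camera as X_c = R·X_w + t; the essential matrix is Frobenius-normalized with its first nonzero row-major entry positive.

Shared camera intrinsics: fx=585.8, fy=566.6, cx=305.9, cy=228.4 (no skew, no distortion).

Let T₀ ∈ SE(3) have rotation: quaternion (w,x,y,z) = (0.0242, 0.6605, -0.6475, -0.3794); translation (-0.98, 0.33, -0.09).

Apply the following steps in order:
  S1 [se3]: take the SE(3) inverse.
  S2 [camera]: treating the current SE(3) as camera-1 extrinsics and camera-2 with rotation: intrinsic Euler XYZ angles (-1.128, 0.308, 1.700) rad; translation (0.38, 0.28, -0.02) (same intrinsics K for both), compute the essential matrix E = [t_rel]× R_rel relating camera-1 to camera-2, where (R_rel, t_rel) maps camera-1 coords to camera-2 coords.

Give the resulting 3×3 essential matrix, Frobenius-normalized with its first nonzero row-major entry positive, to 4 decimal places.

after S1 (invert_se3): R=[-0.1263 -0.8737 -0.4698; -0.8369 -0.1604 0.5233; -0.5325 0.4593 -0.7110], t=(0.1222, -0.7202, -0.7374)
after S2 (essential): [0.4852 -0.1451 0.4776; 0.5136 0.1688 -0.4349; 0.0144 0.0601 -0.1738]

matrix = [0.4852 -0.1451 0.4776; 0.5136 0.1688 -0.4349; 0.0144 0.0601 -0.1738]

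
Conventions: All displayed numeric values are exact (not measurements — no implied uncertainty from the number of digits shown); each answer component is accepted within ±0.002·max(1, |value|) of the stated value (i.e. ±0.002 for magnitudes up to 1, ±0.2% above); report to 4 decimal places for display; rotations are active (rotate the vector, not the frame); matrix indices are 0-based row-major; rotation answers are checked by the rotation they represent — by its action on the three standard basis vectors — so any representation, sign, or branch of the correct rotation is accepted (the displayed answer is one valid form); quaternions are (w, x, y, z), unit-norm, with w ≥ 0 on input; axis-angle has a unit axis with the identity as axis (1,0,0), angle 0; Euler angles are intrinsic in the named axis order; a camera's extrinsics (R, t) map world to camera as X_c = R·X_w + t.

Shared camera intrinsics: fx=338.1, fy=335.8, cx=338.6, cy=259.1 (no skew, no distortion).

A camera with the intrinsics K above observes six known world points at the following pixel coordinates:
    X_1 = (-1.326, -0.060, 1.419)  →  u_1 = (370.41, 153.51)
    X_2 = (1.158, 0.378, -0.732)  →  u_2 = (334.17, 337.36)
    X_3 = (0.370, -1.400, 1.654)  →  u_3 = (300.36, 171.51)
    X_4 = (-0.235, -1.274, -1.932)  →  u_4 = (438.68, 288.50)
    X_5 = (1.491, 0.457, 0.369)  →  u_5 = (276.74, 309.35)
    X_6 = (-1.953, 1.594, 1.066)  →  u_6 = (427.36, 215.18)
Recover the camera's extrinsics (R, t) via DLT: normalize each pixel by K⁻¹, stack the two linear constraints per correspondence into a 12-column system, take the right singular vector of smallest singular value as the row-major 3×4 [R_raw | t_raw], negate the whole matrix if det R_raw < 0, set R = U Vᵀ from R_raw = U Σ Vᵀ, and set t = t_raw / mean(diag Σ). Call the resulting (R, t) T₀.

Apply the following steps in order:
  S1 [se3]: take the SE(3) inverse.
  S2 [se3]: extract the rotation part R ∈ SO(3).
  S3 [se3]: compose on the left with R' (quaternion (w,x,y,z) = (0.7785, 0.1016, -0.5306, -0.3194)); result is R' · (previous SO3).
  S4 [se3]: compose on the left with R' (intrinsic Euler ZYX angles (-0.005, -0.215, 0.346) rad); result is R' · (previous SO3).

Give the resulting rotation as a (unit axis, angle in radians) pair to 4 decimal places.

source (pnp_recover): camera pose = R=[-0.7247 -0.2124 -0.6556; 0.4249 0.6112 -0.6677; 0.5425 -0.7624 -0.3527], t=(0.3600, 0.2000, 5.4595)
after S1 (invert_se3): R=[-0.7247 0.4249 0.5425; -0.2124 0.6112 -0.7624; -0.6556 -0.6677 -0.3527], t=(-2.7861, 4.1166, 2.2951)
after S2 (rot_of_se3): [-0.7247 0.4249 0.5425; -0.2124 0.6112 -0.7624; -0.6556 -0.6677 -0.3527]
after S3 (compose_so3): [0.3327 0.9320 0.1436; 0.1554 0.0961 -0.9832; -0.9301 0.3494 -0.1128]
after S4 (compose_so3): [0.5028 0.8333 0.2297; 0.4591 -0.0323 -0.8878; -0.7324 0.5518 -0.3988]

rotation (axis_angle) = ((0.8127, 0.5431, -0.2113), 2.0535)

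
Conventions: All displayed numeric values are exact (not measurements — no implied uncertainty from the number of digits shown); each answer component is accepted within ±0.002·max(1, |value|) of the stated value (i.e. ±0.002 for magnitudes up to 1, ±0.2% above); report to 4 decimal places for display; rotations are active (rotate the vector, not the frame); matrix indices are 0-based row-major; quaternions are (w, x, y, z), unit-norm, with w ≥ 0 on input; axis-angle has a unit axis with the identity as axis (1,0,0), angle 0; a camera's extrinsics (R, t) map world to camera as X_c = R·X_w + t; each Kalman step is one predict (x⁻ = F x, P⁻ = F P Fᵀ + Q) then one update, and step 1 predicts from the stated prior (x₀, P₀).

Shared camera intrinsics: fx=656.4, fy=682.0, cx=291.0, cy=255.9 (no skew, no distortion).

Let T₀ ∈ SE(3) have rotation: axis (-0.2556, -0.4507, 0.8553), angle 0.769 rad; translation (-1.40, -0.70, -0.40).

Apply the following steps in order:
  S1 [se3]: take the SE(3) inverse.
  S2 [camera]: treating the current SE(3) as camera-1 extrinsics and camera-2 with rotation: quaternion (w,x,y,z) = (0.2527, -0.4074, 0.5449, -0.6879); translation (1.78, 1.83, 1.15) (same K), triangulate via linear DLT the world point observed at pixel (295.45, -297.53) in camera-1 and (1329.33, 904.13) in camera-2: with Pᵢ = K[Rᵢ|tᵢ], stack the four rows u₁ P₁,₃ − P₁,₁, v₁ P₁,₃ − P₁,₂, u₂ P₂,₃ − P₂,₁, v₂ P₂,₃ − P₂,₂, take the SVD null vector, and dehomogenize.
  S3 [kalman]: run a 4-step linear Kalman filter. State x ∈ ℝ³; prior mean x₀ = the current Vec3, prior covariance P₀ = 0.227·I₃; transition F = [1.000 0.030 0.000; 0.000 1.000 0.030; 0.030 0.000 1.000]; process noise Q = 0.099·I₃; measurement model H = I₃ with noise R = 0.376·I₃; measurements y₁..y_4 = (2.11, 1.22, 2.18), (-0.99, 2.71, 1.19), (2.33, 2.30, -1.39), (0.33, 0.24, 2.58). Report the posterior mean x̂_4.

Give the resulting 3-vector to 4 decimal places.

result = (0.6538, 1.0441, 1.2865)

after S1 (invert_se3): R=[0.7370 0.6272 0.2519; -0.5624 0.7758 -0.2862; -0.3749 0.0693 0.9245], t=(1.5716, -0.3588, -0.1066)
after S2 (triangulate): (-1.2480, -1.6781, 1.6379)
after S3 (kf_track): (0.6538, 1.0441, 1.2865)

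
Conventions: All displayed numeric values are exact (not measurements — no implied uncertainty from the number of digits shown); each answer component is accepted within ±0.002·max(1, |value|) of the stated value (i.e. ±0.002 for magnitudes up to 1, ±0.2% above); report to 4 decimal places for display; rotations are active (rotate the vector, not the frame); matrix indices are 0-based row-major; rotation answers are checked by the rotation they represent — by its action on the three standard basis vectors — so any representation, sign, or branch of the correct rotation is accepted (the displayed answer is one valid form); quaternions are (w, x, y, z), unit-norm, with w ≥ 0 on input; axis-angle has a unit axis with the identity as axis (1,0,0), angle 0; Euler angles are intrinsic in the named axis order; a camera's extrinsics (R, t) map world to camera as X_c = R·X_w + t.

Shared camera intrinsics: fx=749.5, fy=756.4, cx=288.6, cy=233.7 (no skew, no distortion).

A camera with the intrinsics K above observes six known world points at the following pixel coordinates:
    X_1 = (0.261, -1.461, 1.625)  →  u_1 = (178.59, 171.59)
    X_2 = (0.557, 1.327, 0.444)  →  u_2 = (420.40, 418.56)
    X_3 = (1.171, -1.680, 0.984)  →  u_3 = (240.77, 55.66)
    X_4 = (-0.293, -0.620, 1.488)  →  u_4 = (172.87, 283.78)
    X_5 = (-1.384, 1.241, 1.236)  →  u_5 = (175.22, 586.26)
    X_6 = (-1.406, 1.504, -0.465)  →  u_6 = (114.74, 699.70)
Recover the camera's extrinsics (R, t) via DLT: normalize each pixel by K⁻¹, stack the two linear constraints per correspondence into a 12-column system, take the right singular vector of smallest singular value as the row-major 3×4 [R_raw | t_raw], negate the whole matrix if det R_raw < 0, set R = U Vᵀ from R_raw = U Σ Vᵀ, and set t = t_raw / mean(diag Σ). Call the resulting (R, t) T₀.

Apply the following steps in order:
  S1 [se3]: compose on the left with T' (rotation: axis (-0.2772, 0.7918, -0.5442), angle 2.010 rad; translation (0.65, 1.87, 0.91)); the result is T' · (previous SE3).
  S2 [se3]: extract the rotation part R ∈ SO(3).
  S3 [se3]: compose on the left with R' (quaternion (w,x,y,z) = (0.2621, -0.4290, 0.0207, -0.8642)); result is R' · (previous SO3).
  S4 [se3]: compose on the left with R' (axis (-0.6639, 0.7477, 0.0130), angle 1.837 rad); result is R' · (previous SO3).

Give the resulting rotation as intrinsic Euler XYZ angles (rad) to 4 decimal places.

source (pnp_recover): camera pose = R=[0.8155 0.5720 0.0881; -0.5702 0.7678 0.2921; 0.0995 -0.2884 0.9523], t=(-0.4602, 0.2703, 4.4109)
after S1 (compose_se3): R=[-0.2672 -0.3113 0.9120; -0.9600 0.0037 -0.2800; 0.0838 -0.9503 -0.2998], t=(4.9534, 0.7650, 0.8935)
after S2 (rot_of_se3): [-0.2672 -0.3113 0.9120; -0.9600 0.0037 -0.2800; 0.0838 -0.9503 -0.2998]
after S3 (compose_so3): [-0.2226 -0.5594 -0.7984; 0.9689 -0.0364 -0.2447; 0.1079 -0.8281 0.5501]
after S4 (compose_so3): [-0.6084 -0.7294 0.3129; 0.6365 -0.2129 0.7413; -0.4740 0.6501 0.5938]

rotation (euler_xyz) = (-0.8954, 0.3182, 2.2660)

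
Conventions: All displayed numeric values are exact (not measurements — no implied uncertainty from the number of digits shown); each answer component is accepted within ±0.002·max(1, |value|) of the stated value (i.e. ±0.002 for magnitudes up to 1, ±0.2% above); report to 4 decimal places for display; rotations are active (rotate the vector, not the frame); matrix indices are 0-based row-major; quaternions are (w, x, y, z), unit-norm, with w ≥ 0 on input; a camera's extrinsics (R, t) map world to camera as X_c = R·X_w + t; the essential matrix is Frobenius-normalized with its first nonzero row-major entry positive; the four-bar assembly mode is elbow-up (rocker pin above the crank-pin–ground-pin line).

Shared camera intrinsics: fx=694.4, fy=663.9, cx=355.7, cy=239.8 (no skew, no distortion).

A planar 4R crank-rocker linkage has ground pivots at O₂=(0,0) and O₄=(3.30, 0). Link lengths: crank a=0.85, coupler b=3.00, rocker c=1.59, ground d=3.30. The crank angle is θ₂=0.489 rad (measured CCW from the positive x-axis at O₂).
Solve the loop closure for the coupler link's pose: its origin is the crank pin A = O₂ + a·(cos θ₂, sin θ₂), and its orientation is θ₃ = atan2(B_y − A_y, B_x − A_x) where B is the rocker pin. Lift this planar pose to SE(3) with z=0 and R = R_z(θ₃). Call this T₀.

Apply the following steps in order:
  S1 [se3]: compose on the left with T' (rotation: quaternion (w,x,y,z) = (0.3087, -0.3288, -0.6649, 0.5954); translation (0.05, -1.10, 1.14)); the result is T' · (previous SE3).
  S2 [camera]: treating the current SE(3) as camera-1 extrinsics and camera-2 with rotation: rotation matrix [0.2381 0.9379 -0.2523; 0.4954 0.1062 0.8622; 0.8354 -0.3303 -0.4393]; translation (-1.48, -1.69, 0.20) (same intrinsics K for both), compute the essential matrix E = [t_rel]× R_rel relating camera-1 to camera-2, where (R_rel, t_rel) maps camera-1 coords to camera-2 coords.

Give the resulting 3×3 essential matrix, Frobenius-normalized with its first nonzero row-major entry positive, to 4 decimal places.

source (fourbar_fk): coupler pose = R=[0.9199 -0.3923 0.0000; 0.3923 0.9199 0.0000; 0.0000 0.0000 1.0000], t=(0.7504, 0.3993, 0.0000)
after S1 (compose_se3): R=[-0.5183 0.2967 -0.8020; 0.7697 -0.2469 -0.5888; -0.3728 -0.9225 -0.1004], t=(-0.3673, -0.4662, 0.7570)
after S2 (essential): [0.2984 -0.6029 0.0497; 0.0335 0.2287 -0.1778; 0.4247 0.0969 -0.5199]

matrix = [0.2984 -0.6029 0.0497; 0.0335 0.2287 -0.1778; 0.4247 0.0969 -0.5199]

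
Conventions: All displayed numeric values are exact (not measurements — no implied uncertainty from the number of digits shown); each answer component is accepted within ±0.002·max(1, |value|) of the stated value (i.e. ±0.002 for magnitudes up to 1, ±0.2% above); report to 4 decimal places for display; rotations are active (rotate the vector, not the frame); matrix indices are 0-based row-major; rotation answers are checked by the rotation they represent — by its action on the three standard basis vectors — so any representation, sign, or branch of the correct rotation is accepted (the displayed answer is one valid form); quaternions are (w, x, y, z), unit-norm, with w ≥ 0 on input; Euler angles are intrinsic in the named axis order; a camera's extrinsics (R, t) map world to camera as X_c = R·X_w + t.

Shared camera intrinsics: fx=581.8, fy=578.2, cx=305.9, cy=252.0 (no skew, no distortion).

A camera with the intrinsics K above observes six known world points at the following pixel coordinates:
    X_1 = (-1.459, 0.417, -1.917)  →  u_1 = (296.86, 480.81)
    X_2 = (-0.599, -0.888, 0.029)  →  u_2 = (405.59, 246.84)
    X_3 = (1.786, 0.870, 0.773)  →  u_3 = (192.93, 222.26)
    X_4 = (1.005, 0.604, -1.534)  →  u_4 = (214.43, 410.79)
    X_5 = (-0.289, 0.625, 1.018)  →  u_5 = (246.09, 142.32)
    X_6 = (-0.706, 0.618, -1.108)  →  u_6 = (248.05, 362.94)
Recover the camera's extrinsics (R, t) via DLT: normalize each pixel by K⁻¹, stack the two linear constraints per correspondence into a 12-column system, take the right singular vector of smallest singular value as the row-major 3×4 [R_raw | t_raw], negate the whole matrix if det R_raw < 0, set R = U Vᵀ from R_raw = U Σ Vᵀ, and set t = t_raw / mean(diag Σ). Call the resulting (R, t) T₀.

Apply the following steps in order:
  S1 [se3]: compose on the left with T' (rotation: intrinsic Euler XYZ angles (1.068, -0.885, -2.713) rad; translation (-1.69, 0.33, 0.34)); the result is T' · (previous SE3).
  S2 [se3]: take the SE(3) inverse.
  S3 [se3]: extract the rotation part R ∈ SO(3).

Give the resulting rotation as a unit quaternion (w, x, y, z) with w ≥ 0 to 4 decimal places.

rotation (quat) = (0.5067, -0.0316, 0.3936, 0.7664)

source (pnp_recover): camera pose = R=[-0.3012 -0.9535 0.0115; 0.2248 -0.0827 -0.9709; 0.9267 -0.2898 0.2392], t=(-0.0800, 0.0400, 5.8199)
after S1 (compose_se3): R=[-0.4845 0.7518 -0.4473; -0.8015 -0.1768 0.5712; 0.3503 0.6353 0.6882], t=(-6.1375, -2.9616, 2.1466)
after S2 (invert_se3): R=[-0.4845 -0.8015 0.3503; 0.7518 -0.1768 0.6353; -0.4473 0.5712 0.6882], t=(-6.0998, 2.7266, -2.5309)
after S3 (rot_of_se3): [-0.4845 -0.8015 0.3503; 0.7518 -0.1768 0.6353; -0.4473 0.5712 0.6882]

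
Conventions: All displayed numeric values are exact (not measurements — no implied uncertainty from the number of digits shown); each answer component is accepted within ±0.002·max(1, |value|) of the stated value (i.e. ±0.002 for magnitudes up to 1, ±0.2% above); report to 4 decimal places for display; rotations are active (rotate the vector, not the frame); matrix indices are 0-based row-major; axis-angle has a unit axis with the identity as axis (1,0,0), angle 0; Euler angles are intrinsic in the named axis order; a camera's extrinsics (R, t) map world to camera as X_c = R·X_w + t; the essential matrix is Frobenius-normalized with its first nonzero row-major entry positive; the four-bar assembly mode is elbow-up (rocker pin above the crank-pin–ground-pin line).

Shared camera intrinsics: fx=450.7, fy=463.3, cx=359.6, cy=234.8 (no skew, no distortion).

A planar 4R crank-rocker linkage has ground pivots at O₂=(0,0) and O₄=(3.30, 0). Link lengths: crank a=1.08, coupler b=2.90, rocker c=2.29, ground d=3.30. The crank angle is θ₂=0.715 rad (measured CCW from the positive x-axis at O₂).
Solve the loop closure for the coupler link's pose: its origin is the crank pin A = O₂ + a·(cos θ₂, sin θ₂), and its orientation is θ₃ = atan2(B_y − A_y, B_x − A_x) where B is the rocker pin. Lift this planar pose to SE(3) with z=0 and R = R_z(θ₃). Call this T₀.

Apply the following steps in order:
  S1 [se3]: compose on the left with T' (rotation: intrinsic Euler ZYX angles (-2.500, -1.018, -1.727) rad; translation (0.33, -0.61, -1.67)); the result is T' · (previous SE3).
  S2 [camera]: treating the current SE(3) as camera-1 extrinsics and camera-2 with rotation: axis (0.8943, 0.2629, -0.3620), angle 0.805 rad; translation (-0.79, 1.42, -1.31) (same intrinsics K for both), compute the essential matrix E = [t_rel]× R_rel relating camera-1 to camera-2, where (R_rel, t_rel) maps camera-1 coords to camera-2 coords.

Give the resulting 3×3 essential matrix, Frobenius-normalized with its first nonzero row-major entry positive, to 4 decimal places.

matrix = [0.2144 -0.2188 0.5236; -0.5893 -0.1126 0.3241; -0.3260 0.1012 -0.2246]

source (fourbar_fk): coupler pose = R=[0.8383 -0.5453 0.0000; 0.5453 0.8383 0.0000; 0.0000 0.0000 1.0000], t=(0.8155, 0.7081, 0.0000)
after S1 (compose_se3): R=[-0.7706 -0.4133 0.4851; -0.4698 -0.1459 -0.8706; 0.4306 -0.8988 -0.0817], t=(-0.5559, -1.1343, -1.3432)
after S2 (essential): [0.2144 -0.2188 0.5236; -0.5893 -0.1126 0.3241; -0.3260 0.1012 -0.2246]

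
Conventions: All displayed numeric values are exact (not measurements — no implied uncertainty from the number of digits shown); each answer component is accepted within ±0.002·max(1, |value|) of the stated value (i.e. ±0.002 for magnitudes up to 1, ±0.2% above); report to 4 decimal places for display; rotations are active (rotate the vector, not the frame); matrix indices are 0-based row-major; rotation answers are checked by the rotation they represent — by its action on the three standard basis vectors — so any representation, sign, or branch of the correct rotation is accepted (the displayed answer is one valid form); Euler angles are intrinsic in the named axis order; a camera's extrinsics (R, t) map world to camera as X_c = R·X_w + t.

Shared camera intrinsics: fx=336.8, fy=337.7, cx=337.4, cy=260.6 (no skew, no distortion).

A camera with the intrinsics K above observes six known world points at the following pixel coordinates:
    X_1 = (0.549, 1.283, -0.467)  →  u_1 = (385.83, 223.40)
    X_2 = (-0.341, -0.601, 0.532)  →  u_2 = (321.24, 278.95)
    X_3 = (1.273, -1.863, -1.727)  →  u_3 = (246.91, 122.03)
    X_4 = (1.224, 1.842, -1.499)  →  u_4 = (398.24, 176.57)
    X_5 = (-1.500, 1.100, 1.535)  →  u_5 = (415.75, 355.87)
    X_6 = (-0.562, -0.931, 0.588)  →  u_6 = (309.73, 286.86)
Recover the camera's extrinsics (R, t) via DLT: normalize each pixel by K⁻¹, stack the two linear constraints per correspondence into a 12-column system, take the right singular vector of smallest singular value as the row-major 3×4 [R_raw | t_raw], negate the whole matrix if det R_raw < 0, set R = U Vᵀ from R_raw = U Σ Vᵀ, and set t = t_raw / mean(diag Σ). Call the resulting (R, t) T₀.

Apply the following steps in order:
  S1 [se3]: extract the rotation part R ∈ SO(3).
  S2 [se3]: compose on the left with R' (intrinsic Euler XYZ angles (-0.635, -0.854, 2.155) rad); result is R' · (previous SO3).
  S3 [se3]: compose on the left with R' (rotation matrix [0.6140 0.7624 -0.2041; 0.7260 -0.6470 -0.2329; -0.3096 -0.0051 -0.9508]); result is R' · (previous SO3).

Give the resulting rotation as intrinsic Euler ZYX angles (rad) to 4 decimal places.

rotation (euler_zyx) = (-1.6007, 0.9097, 1.5265)

source (pnp_recover): camera pose = R=[-0.5028 0.8291 -0.2445; -0.3606 0.0558 0.9310; 0.7856 0.5563 0.2709], t=(0.1699, -0.2599, 6.4282)
after S1 (rot_of_se3): [-0.5028 0.8291 -0.2445; -0.3606 0.0558 0.9310; 0.7856 0.5563 0.2709]
after S2 (compose_so3): [-0.2125 -0.7504 -0.6259; 0.3872 0.5234 -0.7590; 0.8972 -0.4036 0.1793]
after S3 (compose_so3): [-0.0184 0.0207 -0.9996; -0.6137 -0.7895 -0.0051; -0.7893 0.6134 0.0272]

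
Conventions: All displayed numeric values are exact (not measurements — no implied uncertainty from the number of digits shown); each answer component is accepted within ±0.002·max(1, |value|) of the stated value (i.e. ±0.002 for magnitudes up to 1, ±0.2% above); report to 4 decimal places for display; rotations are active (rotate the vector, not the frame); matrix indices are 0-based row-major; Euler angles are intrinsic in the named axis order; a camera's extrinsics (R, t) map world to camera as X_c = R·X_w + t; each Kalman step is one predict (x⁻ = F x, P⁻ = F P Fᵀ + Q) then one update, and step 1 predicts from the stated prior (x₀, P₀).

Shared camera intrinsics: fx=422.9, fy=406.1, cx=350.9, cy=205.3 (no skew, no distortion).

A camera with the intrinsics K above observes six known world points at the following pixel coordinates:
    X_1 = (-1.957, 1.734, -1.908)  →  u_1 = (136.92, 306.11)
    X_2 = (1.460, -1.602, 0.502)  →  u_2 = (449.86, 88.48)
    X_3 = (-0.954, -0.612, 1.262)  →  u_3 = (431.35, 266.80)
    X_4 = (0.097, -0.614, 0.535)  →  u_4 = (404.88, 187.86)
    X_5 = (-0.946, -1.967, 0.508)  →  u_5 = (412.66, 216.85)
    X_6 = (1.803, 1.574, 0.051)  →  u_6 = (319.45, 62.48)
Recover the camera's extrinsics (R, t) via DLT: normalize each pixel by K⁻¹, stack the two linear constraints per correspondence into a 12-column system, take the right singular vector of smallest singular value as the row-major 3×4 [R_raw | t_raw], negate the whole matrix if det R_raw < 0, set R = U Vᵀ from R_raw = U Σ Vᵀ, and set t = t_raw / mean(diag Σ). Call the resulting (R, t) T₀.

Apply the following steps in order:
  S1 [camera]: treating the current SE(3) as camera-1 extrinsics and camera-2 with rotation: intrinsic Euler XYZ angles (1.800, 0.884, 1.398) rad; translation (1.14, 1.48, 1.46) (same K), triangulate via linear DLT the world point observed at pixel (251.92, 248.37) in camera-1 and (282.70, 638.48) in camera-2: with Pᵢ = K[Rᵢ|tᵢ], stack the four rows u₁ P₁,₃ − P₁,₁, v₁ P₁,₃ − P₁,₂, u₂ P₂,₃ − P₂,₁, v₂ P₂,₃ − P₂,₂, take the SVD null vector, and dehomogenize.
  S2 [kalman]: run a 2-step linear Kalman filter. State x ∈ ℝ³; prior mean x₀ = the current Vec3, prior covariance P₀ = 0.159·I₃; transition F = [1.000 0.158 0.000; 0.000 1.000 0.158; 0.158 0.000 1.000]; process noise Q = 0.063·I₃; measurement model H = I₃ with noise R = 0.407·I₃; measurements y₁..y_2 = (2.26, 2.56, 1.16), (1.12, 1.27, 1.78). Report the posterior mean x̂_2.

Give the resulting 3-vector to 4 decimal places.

result = (0.9987, 1.6455, 0.6992)

source (pnp_recover): camera pose = R=[0.2104 -0.4337 0.8762; -0.8731 0.3198 0.3680; -0.4398 -0.8424 -0.3113], t=(-0.0001, -0.1700, 5.6100)
after S1 (triangulate): (-0.6285, 1.1978, -0.6098)
after S2 (kf_track): (0.9987, 1.6455, 0.6992)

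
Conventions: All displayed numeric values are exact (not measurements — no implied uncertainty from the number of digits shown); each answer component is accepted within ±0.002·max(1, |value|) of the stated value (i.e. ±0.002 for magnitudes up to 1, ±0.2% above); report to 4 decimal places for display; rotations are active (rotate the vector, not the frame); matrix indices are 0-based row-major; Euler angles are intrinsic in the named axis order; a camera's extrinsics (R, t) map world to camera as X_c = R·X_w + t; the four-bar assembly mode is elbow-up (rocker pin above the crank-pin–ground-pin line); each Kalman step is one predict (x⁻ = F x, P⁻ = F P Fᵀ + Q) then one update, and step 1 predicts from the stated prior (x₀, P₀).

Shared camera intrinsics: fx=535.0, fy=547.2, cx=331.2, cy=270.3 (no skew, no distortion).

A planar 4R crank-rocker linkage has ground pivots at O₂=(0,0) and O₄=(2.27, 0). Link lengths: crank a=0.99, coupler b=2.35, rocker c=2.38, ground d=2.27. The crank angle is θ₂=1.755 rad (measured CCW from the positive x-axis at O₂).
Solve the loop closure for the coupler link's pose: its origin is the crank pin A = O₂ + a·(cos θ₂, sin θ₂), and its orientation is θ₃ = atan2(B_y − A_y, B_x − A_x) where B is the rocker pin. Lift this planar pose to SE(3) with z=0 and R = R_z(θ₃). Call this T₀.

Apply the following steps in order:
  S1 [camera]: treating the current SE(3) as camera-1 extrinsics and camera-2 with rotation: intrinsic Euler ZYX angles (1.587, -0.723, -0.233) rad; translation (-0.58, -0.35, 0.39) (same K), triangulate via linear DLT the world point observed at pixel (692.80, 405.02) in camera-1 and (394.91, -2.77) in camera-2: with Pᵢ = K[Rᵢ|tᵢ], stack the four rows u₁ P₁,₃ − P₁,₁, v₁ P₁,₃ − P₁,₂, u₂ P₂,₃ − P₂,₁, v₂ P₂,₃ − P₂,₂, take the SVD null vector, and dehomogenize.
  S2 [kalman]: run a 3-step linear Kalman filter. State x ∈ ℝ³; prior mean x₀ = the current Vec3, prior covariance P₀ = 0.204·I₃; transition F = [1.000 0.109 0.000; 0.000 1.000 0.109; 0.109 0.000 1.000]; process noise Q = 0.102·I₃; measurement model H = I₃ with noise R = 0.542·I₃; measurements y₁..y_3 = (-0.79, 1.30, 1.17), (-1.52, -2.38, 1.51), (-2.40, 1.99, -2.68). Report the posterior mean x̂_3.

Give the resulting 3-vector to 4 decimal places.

result = (-1.3252, 0.0646, -0.1000)

source (fourbar_fk): coupler pose = R=[0.8192 -0.5735 0.0000; 0.5735 0.8192 0.0000; 0.0000 0.0000 1.0000], t=(-0.1813, 0.9733, 0.0000)
after S1 (triangulate): (0.5672, -1.1627, 1.4058)
after S2 (kf_track): (-1.3252, 0.0646, -0.1000)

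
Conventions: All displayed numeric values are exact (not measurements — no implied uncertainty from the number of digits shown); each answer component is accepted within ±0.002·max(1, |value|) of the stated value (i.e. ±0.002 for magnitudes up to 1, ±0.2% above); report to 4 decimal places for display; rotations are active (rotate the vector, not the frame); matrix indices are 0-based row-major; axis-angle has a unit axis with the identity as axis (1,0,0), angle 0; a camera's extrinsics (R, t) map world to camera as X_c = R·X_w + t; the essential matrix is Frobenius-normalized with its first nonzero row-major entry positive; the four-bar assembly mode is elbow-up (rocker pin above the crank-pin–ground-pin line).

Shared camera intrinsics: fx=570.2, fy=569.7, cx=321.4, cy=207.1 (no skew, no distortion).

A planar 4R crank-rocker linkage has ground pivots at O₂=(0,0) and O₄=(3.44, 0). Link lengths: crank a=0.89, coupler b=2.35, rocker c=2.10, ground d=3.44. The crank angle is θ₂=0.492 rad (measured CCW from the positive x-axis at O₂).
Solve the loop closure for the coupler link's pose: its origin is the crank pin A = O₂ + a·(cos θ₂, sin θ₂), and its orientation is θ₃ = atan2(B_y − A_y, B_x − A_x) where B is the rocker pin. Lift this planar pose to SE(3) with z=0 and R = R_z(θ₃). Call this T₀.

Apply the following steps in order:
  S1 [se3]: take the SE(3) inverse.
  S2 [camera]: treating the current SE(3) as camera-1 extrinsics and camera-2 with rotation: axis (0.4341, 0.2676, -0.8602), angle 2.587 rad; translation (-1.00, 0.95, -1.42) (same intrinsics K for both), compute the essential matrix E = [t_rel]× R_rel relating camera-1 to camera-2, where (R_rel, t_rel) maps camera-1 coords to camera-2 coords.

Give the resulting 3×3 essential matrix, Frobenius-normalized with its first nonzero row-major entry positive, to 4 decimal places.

source (fourbar_fk): coupler pose = R=[0.7694 -0.6387 0.0000; 0.6387 0.7694 0.0000; 0.0000 0.0000 1.0000], t=(0.7844, 0.4204, 0.0000)
after S1 (invert_se3): R=[0.7694 0.6387 0.0000; -0.6387 0.7694 0.0000; 0.0000 0.0000 1.0000], t=(-0.8721, 0.1776, 0.0000)
after S2 (essential): [0.4972 0.1968 0.3354; 0.2692 0.3940 -0.5048; -0.1990 -0.0172 -0.2812]

matrix = [0.4972 0.1968 0.3354; 0.2692 0.3940 -0.5048; -0.1990 -0.0172 -0.2812]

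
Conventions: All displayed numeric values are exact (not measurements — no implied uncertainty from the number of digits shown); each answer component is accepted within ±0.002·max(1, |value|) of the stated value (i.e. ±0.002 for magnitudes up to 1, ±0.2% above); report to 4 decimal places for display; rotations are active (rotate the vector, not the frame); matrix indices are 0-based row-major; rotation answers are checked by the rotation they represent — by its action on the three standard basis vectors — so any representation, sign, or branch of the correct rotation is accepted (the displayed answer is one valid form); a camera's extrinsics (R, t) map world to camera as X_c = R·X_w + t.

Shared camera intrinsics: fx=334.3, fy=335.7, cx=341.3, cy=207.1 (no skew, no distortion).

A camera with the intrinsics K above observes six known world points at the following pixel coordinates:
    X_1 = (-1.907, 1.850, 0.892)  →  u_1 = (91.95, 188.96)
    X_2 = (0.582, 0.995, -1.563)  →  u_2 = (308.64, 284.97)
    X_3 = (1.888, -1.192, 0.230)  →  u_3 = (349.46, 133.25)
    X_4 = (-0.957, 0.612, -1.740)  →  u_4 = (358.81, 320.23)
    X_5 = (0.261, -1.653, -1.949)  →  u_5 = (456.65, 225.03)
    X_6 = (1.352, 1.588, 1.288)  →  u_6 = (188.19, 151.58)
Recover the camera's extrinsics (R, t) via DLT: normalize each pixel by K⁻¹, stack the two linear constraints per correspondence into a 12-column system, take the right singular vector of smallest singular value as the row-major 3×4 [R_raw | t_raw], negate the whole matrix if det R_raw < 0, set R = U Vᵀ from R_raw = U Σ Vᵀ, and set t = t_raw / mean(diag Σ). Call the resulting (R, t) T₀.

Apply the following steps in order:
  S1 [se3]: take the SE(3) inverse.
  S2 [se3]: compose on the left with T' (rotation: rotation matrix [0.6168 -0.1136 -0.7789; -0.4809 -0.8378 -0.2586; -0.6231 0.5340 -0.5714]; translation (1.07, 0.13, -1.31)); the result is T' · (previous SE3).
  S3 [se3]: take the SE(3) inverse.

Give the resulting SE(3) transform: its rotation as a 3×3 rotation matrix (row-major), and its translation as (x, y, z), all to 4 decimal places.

source (pnp_recover): camera pose = R=[-0.2264 -0.8493 -0.4770; -0.0992 0.5073 -0.8561; 0.9690 -0.1465 -0.1991], t=(-0.3101, -0.5000, 4.8104)
after S1 (invert_se3): R=[-0.2264 -0.0992 0.9690; -0.8493 0.5073 -0.1465; -0.4770 -0.8561 -0.1991], t=(-4.7809, 0.6948, 0.3816)
after S2 (compose_se3): R=[0.3284 0.5479 0.7694; 0.9437 -0.1559 -0.2918; -0.0399 0.8219 -0.5683], t=(-2.2551, 1.7483, 1.8222)
after S3 (invert_se3): R=[0.3284 0.9437 -0.0399; 0.5479 -0.1559 0.8219; 0.7694 -0.2918 -0.5683], t=(-0.8365, 0.0106, 3.2806)

rotation (matrix) = ((0.3284, 0.9437, -0.0399), (0.5479, -0.1559, 0.8219), (0.7694, -0.2918, -0.5683)), translation = (-0.8365, 0.0106, 3.2806)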